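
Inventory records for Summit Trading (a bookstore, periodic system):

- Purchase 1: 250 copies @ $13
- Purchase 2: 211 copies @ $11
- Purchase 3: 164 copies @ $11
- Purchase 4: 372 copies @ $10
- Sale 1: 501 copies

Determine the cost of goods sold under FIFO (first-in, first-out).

Sale 1 (501) [FIFO — oldest first]: 250 @ $13 + 211 @ $11 + 40 @ $11 = $6,011
Ending inventory: 124 @ $11 + 372 @ $10 = $5,084
Check: goods available $11,095 = COGS $6,011 + ending $5,084

COGS = $6,011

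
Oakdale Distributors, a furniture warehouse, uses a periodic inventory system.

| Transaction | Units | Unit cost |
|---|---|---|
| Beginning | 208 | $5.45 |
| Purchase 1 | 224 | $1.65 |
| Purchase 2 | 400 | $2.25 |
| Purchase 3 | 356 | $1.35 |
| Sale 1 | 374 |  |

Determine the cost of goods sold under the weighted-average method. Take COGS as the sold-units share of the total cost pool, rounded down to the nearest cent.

Sale 1, sell 374: 374/1188 × $2,883.80 → $907.86
Ending inventory (cost pool remaining) = $1,975.94

COGS = $907.86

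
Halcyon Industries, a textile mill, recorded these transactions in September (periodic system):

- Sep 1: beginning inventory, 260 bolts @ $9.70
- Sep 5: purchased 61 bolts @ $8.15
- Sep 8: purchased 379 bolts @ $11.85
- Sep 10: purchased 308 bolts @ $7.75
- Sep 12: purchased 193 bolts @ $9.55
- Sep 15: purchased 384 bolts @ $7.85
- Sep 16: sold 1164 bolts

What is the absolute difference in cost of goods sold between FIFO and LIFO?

$836.40

FIFO COGS: 260 @ $9.70 + 61 @ $8.15 + 379 @ $11.85 + 308 @ $7.75 + 156 @ $9.55 = $11,387.10
LIFO COGS: 384 @ $7.85 + 193 @ $9.55 + 308 @ $7.75 + 279 @ $11.85 = $10,550.70
Difference = |$11,387.10 − $10,550.70| = $836.40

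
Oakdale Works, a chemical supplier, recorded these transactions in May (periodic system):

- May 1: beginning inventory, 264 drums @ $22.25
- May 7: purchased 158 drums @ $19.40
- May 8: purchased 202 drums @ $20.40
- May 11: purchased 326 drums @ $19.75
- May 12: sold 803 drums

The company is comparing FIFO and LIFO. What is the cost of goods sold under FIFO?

COGS = $16,595.25

FIFO COGS: 264 @ $22.25 + 158 @ $19.40 + 202 @ $20.40 + 179 @ $19.75 = $16,595.25
LIFO COGS: 326 @ $19.75 + 202 @ $20.40 + 158 @ $19.40 + 117 @ $22.25 = $16,227.75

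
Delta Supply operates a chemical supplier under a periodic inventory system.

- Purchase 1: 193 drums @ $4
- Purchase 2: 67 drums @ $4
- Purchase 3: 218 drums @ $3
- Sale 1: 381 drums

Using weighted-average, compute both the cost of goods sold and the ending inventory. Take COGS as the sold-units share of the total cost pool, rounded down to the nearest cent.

Sale 1, sell 381: 381/478 × $1,694.00 → $1,350.23
Ending inventory (cost pool remaining) = $343.77

COGS = $1,350.23; ending inventory = $343.77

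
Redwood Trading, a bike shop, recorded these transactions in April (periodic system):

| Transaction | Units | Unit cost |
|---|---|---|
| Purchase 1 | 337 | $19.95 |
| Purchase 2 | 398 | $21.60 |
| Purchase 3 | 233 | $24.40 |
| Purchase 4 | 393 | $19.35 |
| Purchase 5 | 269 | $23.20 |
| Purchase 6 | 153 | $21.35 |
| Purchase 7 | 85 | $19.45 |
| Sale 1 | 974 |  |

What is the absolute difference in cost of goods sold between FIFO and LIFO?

$550.50

FIFO COGS: 337 @ $19.95 + 398 @ $21.60 + 233 @ $24.40 + 6 @ $19.35 = $21,121.25
LIFO COGS: 85 @ $19.45 + 153 @ $21.35 + 269 @ $23.20 + 393 @ $19.35 + 74 @ $24.40 = $20,570.75
Difference = |$21,121.25 − $20,570.75| = $550.50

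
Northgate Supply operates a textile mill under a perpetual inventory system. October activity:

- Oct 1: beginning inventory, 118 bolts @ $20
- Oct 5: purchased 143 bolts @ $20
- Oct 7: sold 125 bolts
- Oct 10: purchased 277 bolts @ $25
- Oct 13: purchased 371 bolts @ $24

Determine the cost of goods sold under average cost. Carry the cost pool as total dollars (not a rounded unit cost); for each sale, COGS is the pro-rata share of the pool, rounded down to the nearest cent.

After Oct 1: 118 on hand, pool $2,360.00 (≈ $20.0000 each)
After Oct 5: 261 on hand, pool $5,220.00 (≈ $20.0000 each)
Oct 7, sell 125: 125/261 × $5,220.00 → $2,500.00
After Oct 10: 413 on hand, pool $9,645.00 (≈ $23.3535 each)
After Oct 13: 784 on hand, pool $18,549.00 (≈ $23.6594 each)
Ending inventory (cost pool remaining) = $18,549.00

COGS = $2,500.00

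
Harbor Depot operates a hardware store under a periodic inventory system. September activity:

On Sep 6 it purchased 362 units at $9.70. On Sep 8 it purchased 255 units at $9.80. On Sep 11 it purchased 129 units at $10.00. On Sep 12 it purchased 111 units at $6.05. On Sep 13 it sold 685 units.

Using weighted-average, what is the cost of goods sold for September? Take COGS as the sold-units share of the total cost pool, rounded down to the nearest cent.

Sep 13, sell 685: 685/857 × $7,971.95 → $6,371.97
Ending inventory (cost pool remaining) = $1,599.98

COGS = $6,371.97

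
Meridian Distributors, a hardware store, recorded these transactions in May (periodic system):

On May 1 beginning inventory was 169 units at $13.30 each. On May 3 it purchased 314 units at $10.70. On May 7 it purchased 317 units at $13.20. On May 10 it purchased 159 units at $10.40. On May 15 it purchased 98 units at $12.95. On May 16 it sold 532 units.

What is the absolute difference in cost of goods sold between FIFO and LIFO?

FIFO COGS: 169 @ $13.30 + 314 @ $10.70 + 49 @ $13.20 = $6,254.30
LIFO COGS: 98 @ $12.95 + 159 @ $10.40 + 275 @ $13.20 = $6,552.70
Difference = |$6,254.30 − $6,552.70| = $298.40

$298.40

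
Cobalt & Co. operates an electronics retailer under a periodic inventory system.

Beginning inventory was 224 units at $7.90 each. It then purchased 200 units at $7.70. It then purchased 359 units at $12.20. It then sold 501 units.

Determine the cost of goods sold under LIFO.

Sale 1 (501) [LIFO — newest first]: 359 @ $12.20 + 142 @ $7.70 = $5,473.20
Ending inventory: 224 @ $7.90 + 58 @ $7.70 = $2,216.20

COGS = $5,473.20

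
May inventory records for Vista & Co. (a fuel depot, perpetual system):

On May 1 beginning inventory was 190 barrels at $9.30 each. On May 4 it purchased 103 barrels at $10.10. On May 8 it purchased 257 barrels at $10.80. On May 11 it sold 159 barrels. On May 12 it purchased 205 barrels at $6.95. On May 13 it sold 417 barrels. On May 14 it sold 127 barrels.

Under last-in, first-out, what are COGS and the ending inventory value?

May 11, 159 sold [LIFO — newest first]: 159 @ $10.80 = $1,717.20
May 13, 417 sold [LIFO — newest first]: 205 @ $6.95 + 98 @ $10.80 + 103 @ $10.10 + 11 @ $9.30 = $3,625.75
May 14, 127 sold [LIFO — newest first]: 127 @ $9.30 = $1,181.10
Total COGS = $1,717.20 + $3,625.75 + $1,181.10 = $6,524.05
Ending inventory: 52 @ $9.30 = $483.60

COGS = $6,524.05; ending inventory = $483.60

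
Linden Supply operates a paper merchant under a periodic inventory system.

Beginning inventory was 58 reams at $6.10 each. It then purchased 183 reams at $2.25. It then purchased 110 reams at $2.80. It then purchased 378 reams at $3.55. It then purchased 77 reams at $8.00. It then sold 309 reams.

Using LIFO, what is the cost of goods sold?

Sale 1 (309) [LIFO — newest first]: 77 @ $8.00 + 232 @ $3.55 = $1,439.60
Ending inventory: 58 @ $6.10 + 183 @ $2.25 + 110 @ $2.80 + 146 @ $3.55 = $1,591.85

COGS = $1,439.60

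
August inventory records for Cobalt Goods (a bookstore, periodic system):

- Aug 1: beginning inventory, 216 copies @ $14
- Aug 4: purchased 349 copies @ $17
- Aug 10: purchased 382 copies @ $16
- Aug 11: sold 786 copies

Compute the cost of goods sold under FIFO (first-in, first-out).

COGS = $12,493

Aug 11, 786 sold [FIFO — oldest first]: 216 @ $14 + 349 @ $17 + 221 @ $16 = $12,493
Ending inventory: 161 @ $16 = $2,576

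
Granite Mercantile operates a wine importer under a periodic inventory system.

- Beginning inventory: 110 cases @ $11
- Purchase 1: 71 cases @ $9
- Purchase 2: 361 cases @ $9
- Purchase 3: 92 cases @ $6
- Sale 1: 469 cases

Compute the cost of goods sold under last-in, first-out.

Sale 1 (469) [LIFO — newest first]: 92 @ $6 + 361 @ $9 + 16 @ $9 = $3,945
Ending inventory: 110 @ $11 + 55 @ $9 = $1,705

COGS = $3,945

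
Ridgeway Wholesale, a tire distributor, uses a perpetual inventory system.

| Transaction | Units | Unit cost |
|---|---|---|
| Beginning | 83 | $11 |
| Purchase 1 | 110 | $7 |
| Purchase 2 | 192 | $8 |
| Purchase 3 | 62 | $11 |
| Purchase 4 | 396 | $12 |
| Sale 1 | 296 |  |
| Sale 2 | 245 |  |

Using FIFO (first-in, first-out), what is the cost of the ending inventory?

Sale 1 (296) [FIFO — oldest first]: 83 @ $11 + 110 @ $7 + 103 @ $8 = $2,507
Sale 2 (245) [FIFO — oldest first]: 89 @ $8 + 62 @ $11 + 94 @ $12 = $2,522
Total COGS = $2,507 + $2,522 = $5,029
Ending inventory: 302 @ $12 = $3,624

Ending inventory = $3,624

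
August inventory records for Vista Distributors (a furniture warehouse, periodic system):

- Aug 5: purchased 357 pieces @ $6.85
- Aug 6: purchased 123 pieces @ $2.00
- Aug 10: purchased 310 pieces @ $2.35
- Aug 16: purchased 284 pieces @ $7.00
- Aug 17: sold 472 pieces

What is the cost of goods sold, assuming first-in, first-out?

COGS = $2,675.45

Aug 17, 472 sold [FIFO — oldest first]: 357 @ $6.85 + 115 @ $2.00 = $2,675.45
Ending inventory: 8 @ $2.00 + 310 @ $2.35 + 284 @ $7.00 = $2,732.50
Check: goods available $5,407.95 = COGS $2,675.45 + ending $2,732.50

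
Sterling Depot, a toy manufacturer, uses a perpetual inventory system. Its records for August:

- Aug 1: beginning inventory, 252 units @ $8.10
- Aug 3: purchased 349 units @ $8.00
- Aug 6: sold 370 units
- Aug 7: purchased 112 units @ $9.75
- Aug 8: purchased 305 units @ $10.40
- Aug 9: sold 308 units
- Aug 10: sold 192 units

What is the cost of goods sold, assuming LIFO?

COGS = $7,898.40

Aug 6, 370 sold [LIFO — newest first]: 349 @ $8.00 + 21 @ $8.10 = $2,962.10
Aug 9, 308 sold [LIFO — newest first]: 305 @ $10.40 + 3 @ $9.75 = $3,201.25
Aug 10, 192 sold [LIFO — newest first]: 109 @ $9.75 + 83 @ $8.10 = $1,735.05
Total COGS = $2,962.10 + $3,201.25 + $1,735.05 = $7,898.40
Ending inventory: 148 @ $8.10 = $1,198.80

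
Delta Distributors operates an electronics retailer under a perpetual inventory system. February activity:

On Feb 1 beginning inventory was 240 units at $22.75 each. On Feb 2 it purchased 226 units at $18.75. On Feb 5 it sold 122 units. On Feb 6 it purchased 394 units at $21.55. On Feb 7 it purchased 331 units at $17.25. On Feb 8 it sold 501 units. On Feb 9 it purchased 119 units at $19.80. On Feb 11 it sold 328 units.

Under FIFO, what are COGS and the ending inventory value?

Feb 5, 122 sold [FIFO — oldest first]: 122 @ $22.75 = $2,775.50
Feb 8, 501 sold [FIFO — oldest first]: 118 @ $22.75 + 226 @ $18.75 + 157 @ $21.55 = $10,305.35
Feb 11, 328 sold [FIFO — oldest first]: 237 @ $21.55 + 91 @ $17.25 = $6,677.10
Total COGS = $2,775.50 + $10,305.35 + $6,677.10 = $19,757.95
Ending inventory: 240 @ $17.25 + 119 @ $19.80 = $6,496.20
Check: goods available $26,254.15 = COGS $19,757.95 + ending $6,496.20

COGS = $19,757.95; ending inventory = $6,496.20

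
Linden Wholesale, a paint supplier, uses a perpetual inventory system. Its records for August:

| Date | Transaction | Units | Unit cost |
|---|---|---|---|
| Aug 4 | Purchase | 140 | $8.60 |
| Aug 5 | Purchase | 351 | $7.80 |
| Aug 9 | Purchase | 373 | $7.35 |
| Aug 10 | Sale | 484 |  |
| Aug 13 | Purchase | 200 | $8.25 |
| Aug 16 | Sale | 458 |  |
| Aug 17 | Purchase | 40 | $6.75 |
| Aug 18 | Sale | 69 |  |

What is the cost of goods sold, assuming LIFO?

Aug 10, 484 sold [LIFO — newest first]: 373 @ $7.35 + 111 @ $7.80 = $3,607.35
Aug 16, 458 sold [LIFO — newest first]: 200 @ $8.25 + 240 @ $7.80 + 18 @ $8.60 = $3,676.80
Aug 18, 69 sold [LIFO — newest first]: 40 @ $6.75 + 29 @ $8.60 = $519.40
Total COGS = $3,607.35 + $3,676.80 + $519.40 = $7,803.55
Ending inventory: 93 @ $8.60 = $799.80

COGS = $7,803.55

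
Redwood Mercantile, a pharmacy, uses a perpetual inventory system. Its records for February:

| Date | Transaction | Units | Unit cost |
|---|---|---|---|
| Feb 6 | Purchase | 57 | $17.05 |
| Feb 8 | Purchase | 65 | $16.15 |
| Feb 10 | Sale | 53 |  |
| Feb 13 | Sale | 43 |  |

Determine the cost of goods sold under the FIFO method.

Feb 10, 53 sold [FIFO — oldest first]: 53 @ $17.05 = $903.65
Feb 13, 43 sold [FIFO — oldest first]: 4 @ $17.05 + 39 @ $16.15 = $698.05
Total COGS = $903.65 + $698.05 = $1,601.70
Ending inventory: 26 @ $16.15 = $419.90

COGS = $1,601.70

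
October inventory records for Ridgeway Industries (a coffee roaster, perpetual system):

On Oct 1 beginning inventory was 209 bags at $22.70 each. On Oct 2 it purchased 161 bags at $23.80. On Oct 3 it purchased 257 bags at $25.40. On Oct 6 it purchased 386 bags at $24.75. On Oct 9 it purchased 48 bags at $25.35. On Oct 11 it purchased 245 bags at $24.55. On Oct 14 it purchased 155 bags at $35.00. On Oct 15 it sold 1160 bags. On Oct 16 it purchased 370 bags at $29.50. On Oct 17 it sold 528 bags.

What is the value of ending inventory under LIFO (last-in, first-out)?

Oct 15, 1160 sold [LIFO — newest first]: 155 @ $35.00 + 245 @ $24.55 + 48 @ $25.35 + 386 @ $24.75 + 257 @ $25.40 + 69 @ $23.80 = $30,380.05
Oct 17, 528 sold [LIFO — newest first]: 370 @ $29.50 + 92 @ $23.80 + 66 @ $22.70 = $14,602.80
Total COGS = $30,380.05 + $14,602.80 = $44,982.85
Ending inventory: 143 @ $22.70 = $3,246.10
Check: goods available $48,228.95 = COGS $44,982.85 + ending $3,246.10

Ending inventory = $3,246.10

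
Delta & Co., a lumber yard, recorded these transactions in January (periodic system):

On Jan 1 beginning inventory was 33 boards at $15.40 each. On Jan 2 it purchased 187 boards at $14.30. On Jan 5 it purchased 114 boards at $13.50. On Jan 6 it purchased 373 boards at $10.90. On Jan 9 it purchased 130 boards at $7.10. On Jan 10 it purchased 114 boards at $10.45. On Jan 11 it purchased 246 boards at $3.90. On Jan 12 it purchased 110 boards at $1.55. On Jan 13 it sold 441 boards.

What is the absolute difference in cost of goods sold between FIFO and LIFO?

FIFO COGS: 33 @ $15.40 + 187 @ $14.30 + 114 @ $13.50 + 107 @ $10.90 = $5,887.60
LIFO COGS: 110 @ $1.55 + 246 @ $3.90 + 85 @ $10.45 = $2,018.15
Difference = |$5,887.60 − $2,018.15| = $3,869.45

$3,869.45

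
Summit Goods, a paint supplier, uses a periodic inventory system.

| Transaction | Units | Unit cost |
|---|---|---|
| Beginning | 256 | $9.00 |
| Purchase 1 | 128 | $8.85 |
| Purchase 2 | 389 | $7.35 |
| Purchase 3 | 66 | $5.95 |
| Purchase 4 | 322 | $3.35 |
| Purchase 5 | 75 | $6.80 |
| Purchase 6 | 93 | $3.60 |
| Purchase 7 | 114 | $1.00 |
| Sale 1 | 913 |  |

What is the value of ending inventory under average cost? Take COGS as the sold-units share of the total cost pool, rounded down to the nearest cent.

Sale 1, sell 913: 913/1443 × $8,726.15 → $5,521.11
Ending inventory (cost pool remaining) = $3,205.04

Ending inventory = $3,205.04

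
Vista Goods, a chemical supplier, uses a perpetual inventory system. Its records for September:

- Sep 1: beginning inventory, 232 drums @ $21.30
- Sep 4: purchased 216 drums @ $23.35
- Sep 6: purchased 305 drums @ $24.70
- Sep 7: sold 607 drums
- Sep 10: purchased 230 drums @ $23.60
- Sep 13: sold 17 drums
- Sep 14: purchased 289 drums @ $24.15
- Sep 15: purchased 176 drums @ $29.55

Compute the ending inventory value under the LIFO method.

Ending inventory = $20,316.75

Sep 7, 607 sold [LIFO — newest first]: 305 @ $24.70 + 216 @ $23.35 + 86 @ $21.30 = $14,408.90
Sep 13, 17 sold [LIFO — newest first]: 17 @ $23.60 = $401.20
Total COGS = $14,408.90 + $401.20 = $14,810.10
Ending inventory: 146 @ $21.30 + 213 @ $23.60 + 289 @ $24.15 + 176 @ $29.55 = $20,316.75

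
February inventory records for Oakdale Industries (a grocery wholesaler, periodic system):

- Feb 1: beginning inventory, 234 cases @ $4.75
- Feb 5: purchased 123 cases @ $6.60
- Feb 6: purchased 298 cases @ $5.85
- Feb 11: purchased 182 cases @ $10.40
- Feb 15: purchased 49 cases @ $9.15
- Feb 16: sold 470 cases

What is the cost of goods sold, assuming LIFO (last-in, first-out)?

Feb 16, 470 sold [LIFO — newest first]: 49 @ $9.15 + 182 @ $10.40 + 239 @ $5.85 = $3,739.30
Ending inventory: 234 @ $4.75 + 123 @ $6.60 + 59 @ $5.85 = $2,268.45

COGS = $3,739.30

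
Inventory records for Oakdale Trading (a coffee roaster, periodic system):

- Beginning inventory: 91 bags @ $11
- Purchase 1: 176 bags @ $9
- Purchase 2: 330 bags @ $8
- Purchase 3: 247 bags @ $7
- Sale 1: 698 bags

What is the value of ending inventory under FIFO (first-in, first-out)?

Sale 1 (698) [FIFO — oldest first]: 91 @ $11 + 176 @ $9 + 330 @ $8 + 101 @ $7 = $5,932
Ending inventory: 146 @ $7 = $1,022
Check: goods available $6,954 = COGS $5,932 + ending $1,022

Ending inventory = $1,022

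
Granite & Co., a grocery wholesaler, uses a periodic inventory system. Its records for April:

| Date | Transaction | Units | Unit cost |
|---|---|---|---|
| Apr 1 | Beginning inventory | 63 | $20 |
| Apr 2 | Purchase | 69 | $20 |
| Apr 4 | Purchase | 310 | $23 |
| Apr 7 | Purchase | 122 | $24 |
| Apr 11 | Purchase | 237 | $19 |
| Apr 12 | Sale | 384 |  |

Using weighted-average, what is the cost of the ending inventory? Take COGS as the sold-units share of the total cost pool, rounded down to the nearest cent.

Apr 12, sell 384: 384/801 × $17,201.00 → $8,246.17
Ending inventory (cost pool remaining) = $8,954.83

Ending inventory = $8,954.83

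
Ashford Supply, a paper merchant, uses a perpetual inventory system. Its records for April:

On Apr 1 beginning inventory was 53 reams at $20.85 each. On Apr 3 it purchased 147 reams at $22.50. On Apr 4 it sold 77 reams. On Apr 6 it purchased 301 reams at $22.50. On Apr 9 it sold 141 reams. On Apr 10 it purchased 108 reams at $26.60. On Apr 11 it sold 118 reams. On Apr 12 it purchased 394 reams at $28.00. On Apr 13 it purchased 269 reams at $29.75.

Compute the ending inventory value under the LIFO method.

Ending inventory = $25,089.80

Apr 4, 77 sold [LIFO — newest first]: 77 @ $22.50 = $1,732.50
Apr 9, 141 sold [LIFO — newest first]: 141 @ $22.50 = $3,172.50
Apr 11, 118 sold [LIFO — newest first]: 108 @ $26.60 + 10 @ $22.50 = $3,097.80
Total COGS = $1,732.50 + $3,172.50 + $3,097.80 = $8,002.80
Ending inventory: 53 @ $20.85 + 70 @ $22.50 + 150 @ $22.50 + 394 @ $28.00 + 269 @ $29.75 = $25,089.80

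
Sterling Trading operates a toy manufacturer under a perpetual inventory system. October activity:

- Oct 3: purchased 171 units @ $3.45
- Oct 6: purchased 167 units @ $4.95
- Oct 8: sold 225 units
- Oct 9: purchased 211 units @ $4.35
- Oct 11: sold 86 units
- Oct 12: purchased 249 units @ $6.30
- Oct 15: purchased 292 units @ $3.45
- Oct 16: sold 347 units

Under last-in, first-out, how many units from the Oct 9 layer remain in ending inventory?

Oct 8, 225 sold [LIFO — newest first]: 167 @ $4.95 + 58 @ $3.45 = $1,026.75
Oct 11, 86 sold [LIFO — newest first]: 86 @ $4.35 = $374.10
Oct 16, 347 sold [LIFO — newest first]: 292 @ $3.45 + 55 @ $6.30 = $1,353.90
Total COGS = $1,026.75 + $374.10 + $1,353.90 = $2,754.75
Ending inventory: 113 @ $3.45 + 125 @ $4.35 + 194 @ $6.30 = $2,155.80
Check: goods available $4,910.55 = COGS $2,754.75 + ending $2,155.80

125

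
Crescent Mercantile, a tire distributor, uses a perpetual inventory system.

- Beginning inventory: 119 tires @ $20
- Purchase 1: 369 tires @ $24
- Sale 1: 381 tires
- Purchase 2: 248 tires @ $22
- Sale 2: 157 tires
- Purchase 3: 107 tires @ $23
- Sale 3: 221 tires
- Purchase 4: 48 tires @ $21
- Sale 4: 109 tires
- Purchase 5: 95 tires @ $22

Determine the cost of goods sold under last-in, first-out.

COGS = $19,701

Sale 1 (381) [LIFO — newest first]: 369 @ $24 + 12 @ $20 = $9,096
Sale 2 (157) [LIFO — newest first]: 157 @ $22 = $3,454
Sale 3 (221) [LIFO — newest first]: 107 @ $23 + 91 @ $22 + 23 @ $20 = $4,923
Sale 4 (109) [LIFO — newest first]: 48 @ $21 + 61 @ $20 = $2,228
Total COGS = $9,096 + $3,454 + $4,923 + $2,228 = $19,701
Ending inventory: 23 @ $20 + 95 @ $22 = $2,550
Check: goods available $22,251 = COGS $19,701 + ending $2,550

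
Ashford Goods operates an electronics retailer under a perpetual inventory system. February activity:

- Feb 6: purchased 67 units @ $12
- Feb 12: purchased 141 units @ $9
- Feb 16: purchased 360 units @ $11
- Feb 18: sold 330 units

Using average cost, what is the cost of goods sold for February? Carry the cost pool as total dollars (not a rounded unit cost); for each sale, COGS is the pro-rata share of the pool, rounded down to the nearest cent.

After Feb 6: 67 on hand, pool $804.00 (≈ $12.0000 each)
After Feb 12: 208 on hand, pool $2,073.00 (≈ $9.9663 each)
After Feb 16: 568 on hand, pool $6,033.00 (≈ $10.6215 each)
Feb 18, sell 330: 330/568 × $6,033.00 → $3,505.08
Ending inventory (cost pool remaining) = $2,527.92

COGS = $3,505.08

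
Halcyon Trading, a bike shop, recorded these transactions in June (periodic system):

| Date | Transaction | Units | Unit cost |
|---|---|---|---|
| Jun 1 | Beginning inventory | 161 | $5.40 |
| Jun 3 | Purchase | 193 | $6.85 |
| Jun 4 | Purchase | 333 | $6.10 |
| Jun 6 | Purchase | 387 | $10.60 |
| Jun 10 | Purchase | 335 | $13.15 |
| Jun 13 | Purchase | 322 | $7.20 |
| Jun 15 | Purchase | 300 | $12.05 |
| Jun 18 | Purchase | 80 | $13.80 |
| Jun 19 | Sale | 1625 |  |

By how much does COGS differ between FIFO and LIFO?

$2,485.55

FIFO COGS: 161 @ $5.40 + 193 @ $6.85 + 333 @ $6.10 + 387 @ $10.60 + 335 @ $13.15 + 216 @ $7.20 = $14,285.40
LIFO COGS: 80 @ $13.80 + 300 @ $12.05 + 322 @ $7.20 + 335 @ $13.15 + 387 @ $10.60 + 201 @ $6.10 = $16,770.95
Difference = |$14,285.40 − $16,770.95| = $2,485.55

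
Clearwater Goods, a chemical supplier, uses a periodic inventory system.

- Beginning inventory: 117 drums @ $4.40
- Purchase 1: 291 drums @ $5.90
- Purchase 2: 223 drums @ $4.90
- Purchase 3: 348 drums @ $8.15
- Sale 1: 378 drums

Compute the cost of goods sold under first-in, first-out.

COGS = $2,054.70

Sale 1 (378) [FIFO — oldest first]: 117 @ $4.40 + 261 @ $5.90 = $2,054.70
Ending inventory: 30 @ $5.90 + 223 @ $4.90 + 348 @ $8.15 = $4,105.90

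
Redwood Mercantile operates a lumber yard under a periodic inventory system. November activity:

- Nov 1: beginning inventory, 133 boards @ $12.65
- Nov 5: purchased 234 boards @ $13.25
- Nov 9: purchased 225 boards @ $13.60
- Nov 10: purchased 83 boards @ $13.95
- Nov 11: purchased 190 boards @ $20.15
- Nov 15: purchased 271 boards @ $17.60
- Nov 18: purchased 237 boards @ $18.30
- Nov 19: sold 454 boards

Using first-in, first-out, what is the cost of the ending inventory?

Nov 19, 454 sold [FIFO — oldest first]: 133 @ $12.65 + 234 @ $13.25 + 87 @ $13.60 = $5,966.15
Ending inventory: 138 @ $13.60 + 83 @ $13.95 + 190 @ $20.15 + 271 @ $17.60 + 237 @ $18.30 = $15,969.85
Check: goods available $21,936.00 = COGS $5,966.15 + ending $15,969.85

Ending inventory = $15,969.85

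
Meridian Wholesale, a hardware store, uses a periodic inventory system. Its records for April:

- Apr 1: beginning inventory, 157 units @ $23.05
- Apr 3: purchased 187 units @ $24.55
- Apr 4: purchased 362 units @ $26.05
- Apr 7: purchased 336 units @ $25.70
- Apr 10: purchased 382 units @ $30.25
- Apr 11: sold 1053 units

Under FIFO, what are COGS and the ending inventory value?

Apr 11, 1053 sold [FIFO — oldest first]: 157 @ $23.05 + 187 @ $24.55 + 362 @ $26.05 + 336 @ $25.70 + 11 @ $30.25 = $26,607.75
Ending inventory: 371 @ $30.25 = $11,222.75

COGS = $26,607.75; ending inventory = $11,222.75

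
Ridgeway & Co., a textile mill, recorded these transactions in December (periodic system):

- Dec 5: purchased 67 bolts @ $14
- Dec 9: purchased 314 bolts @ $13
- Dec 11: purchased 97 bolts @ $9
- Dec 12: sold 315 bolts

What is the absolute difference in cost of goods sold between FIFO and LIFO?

FIFO COGS: 67 @ $14 + 248 @ $13 = $4,162
LIFO COGS: 97 @ $9 + 218 @ $13 = $3,707
Difference = |$4,162 − $3,707| = $455

$455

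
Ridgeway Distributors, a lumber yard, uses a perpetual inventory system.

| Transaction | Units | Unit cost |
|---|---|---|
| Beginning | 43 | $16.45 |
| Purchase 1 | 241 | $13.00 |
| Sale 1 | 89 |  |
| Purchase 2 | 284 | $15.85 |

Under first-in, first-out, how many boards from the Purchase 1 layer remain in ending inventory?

Sale 1 (89) [FIFO — oldest first]: 43 @ $16.45 + 46 @ $13.00 = $1,305.35
Ending inventory: 195 @ $13.00 + 284 @ $15.85 = $7,036.40

195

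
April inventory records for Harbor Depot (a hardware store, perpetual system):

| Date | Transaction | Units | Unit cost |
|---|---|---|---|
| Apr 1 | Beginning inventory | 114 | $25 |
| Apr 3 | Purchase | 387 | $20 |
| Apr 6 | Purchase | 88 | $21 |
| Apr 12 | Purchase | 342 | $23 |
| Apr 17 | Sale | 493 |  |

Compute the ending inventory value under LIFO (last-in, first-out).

Ending inventory = $9,330

Apr 17, 493 sold [LIFO — newest first]: 342 @ $23 + 88 @ $21 + 63 @ $20 = $10,974
Ending inventory: 114 @ $25 + 324 @ $20 = $9,330
Check: goods available $20,304 = COGS $10,974 + ending $9,330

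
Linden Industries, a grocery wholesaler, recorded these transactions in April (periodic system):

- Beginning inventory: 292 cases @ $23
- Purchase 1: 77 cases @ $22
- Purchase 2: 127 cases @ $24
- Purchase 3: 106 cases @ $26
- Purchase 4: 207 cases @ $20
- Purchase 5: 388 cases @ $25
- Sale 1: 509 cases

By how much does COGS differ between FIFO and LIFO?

FIFO COGS: 292 @ $23 + 77 @ $22 + 127 @ $24 + 13 @ $26 = $11,796
LIFO COGS: 388 @ $25 + 121 @ $20 = $12,120
Difference = |$11,796 − $12,120| = $324

$324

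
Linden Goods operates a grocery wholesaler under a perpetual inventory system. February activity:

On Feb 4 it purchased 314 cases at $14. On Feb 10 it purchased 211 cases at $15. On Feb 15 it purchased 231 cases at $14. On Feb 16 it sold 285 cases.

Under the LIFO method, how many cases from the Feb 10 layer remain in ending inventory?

157

Feb 16, 285 sold [LIFO — newest first]: 231 @ $14 + 54 @ $15 = $4,044
Ending inventory: 314 @ $14 + 157 @ $15 = $6,751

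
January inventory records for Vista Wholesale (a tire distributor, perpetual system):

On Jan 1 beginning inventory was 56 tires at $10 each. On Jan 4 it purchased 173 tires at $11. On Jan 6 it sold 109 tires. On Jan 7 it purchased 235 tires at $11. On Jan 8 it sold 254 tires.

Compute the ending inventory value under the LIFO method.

Jan 6, 109 sold [LIFO — newest first]: 109 @ $11 = $1,199
Jan 8, 254 sold [LIFO — newest first]: 235 @ $11 + 19 @ $11 = $2,794
Total COGS = $1,199 + $2,794 = $3,993
Ending inventory: 56 @ $10 + 45 @ $11 = $1,055

Ending inventory = $1,055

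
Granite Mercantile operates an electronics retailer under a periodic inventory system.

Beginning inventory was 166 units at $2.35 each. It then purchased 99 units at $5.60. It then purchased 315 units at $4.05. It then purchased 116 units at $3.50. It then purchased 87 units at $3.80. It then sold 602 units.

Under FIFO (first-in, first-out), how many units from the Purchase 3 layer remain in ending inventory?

Sale 1 (602) [FIFO — oldest first]: 166 @ $2.35 + 99 @ $5.60 + 315 @ $4.05 + 22 @ $3.50 = $2,297.25
Ending inventory: 94 @ $3.50 + 87 @ $3.80 = $659.60
Check: goods available $2,956.85 = COGS $2,297.25 + ending $659.60

94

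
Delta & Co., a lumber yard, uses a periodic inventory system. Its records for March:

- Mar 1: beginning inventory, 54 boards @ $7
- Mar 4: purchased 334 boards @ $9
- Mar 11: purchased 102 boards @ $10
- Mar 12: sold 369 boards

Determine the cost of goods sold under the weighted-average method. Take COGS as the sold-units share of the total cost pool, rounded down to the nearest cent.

Mar 12, sell 369: 369/490 × $4,404.00 → $3,316.48
Ending inventory (cost pool remaining) = $1,087.52
Check: goods available $4,404.00 = COGS $3,316.48 + ending $1,087.52

COGS = $3,316.48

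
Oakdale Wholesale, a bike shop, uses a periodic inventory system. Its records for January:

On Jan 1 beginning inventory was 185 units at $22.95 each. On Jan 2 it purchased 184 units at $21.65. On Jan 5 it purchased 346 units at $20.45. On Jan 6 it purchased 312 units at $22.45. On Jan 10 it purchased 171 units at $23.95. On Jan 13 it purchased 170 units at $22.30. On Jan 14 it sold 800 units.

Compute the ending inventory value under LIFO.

Ending inventory = $12,298.90

Jan 14, 800 sold [LIFO — newest first]: 170 @ $22.30 + 171 @ $23.95 + 312 @ $22.45 + 147 @ $20.45 = $17,897.00
Ending inventory: 185 @ $22.95 + 184 @ $21.65 + 199 @ $20.45 = $12,298.90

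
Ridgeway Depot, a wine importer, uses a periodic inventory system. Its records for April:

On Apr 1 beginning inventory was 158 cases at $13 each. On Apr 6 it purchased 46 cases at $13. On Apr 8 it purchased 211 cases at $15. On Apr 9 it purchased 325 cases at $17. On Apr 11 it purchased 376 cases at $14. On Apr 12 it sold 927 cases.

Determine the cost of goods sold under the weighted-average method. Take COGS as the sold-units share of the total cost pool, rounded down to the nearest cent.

COGS = $13,793.69

Apr 12, sell 927: 927/1116 × $16,606.00 → $13,793.69
Ending inventory (cost pool remaining) = $2,812.31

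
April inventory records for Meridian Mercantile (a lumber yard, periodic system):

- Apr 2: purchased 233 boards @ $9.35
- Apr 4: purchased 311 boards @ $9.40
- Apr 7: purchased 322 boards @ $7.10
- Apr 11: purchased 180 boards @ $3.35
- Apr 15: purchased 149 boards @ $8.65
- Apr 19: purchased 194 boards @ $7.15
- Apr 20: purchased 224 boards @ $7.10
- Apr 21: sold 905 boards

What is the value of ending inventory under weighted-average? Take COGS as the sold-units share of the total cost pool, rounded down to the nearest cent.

Ending inventory = $5,380.23

Apr 21, sell 905: 905/1613 × $12,257.50 → $6,877.27
Ending inventory (cost pool remaining) = $5,380.23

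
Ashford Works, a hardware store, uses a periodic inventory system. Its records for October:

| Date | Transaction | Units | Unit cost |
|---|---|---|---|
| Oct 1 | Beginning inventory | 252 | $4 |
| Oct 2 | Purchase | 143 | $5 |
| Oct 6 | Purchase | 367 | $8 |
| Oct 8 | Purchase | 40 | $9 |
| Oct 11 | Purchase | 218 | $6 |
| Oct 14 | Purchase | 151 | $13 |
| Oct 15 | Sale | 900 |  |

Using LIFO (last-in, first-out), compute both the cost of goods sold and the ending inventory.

Oct 15, 900 sold [LIFO — newest first]: 151 @ $13 + 218 @ $6 + 40 @ $9 + 367 @ $8 + 124 @ $5 = $7,187
Ending inventory: 252 @ $4 + 19 @ $5 = $1,103

COGS = $7,187; ending inventory = $1,103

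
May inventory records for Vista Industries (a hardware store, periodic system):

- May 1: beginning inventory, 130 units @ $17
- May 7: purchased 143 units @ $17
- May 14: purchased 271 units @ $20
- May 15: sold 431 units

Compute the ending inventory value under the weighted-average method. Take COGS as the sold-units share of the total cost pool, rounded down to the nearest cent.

Ending inventory = $2,089.88

May 15, sell 431: 431/544 × $10,061.00 → $7,971.12
Ending inventory (cost pool remaining) = $2,089.88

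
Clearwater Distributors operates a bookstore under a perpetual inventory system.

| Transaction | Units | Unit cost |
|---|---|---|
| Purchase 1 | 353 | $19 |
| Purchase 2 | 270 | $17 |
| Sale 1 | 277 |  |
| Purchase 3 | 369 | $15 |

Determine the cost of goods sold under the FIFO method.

COGS = $5,263

Sale 1 (277) [FIFO — oldest first]: 277 @ $19 = $5,263
Ending inventory: 76 @ $19 + 270 @ $17 + 369 @ $15 = $11,569
Check: goods available $16,832 = COGS $5,263 + ending $11,569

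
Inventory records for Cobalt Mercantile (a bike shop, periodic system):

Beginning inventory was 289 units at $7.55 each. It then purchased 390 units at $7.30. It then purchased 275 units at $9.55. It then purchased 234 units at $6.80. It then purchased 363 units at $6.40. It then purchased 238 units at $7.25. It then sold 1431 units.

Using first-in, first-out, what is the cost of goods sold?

COGS = $10,801.60

Sale 1 (1431) [FIFO — oldest first]: 289 @ $7.55 + 390 @ $7.30 + 275 @ $9.55 + 234 @ $6.80 + 243 @ $6.40 = $10,801.60
Ending inventory: 120 @ $6.40 + 238 @ $7.25 = $2,493.50
Check: goods available $13,295.10 = COGS $10,801.60 + ending $2,493.50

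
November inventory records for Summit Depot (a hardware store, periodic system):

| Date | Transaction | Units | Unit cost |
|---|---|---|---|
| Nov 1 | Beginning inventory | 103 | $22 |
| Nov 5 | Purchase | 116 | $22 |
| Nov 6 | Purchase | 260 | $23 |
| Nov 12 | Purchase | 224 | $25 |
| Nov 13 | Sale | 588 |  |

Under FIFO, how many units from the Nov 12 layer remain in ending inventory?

Nov 13, 588 sold [FIFO — oldest first]: 103 @ $22 + 116 @ $22 + 260 @ $23 + 109 @ $25 = $13,523
Ending inventory: 115 @ $25 = $2,875

115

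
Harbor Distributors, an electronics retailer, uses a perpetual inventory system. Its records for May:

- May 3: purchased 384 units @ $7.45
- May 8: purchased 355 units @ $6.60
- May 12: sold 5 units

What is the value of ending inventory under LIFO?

Ending inventory = $5,170.80

May 12, 5 sold [LIFO — newest first]: 5 @ $6.60 = $33.00
Ending inventory: 384 @ $7.45 + 350 @ $6.60 = $5,170.80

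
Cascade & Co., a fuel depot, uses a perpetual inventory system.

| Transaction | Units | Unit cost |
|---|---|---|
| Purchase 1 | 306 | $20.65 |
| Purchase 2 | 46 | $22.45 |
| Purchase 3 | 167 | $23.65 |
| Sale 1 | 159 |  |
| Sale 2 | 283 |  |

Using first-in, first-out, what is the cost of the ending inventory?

Ending inventory = $1,821.05

Sale 1 (159) [FIFO — oldest first]: 159 @ $20.65 = $3,283.35
Sale 2 (283) [FIFO — oldest first]: 147 @ $20.65 + 46 @ $22.45 + 90 @ $23.65 = $6,196.75
Total COGS = $3,283.35 + $6,196.75 = $9,480.10
Ending inventory: 77 @ $23.65 = $1,821.05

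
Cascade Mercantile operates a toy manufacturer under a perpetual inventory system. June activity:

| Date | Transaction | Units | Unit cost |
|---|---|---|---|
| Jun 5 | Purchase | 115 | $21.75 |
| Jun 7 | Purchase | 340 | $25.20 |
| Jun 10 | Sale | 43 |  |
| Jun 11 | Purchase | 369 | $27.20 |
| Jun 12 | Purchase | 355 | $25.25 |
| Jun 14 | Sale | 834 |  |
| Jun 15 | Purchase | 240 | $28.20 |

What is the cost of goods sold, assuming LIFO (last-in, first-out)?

Jun 10, 43 sold [LIFO — newest first]: 43 @ $25.20 = $1,083.60
Jun 14, 834 sold [LIFO — newest first]: 355 @ $25.25 + 369 @ $27.20 + 110 @ $25.20 = $21,772.55
Total COGS = $1,083.60 + $21,772.55 = $22,856.15
Ending inventory: 115 @ $21.75 + 187 @ $25.20 + 240 @ $28.20 = $13,981.65

COGS = $22,856.15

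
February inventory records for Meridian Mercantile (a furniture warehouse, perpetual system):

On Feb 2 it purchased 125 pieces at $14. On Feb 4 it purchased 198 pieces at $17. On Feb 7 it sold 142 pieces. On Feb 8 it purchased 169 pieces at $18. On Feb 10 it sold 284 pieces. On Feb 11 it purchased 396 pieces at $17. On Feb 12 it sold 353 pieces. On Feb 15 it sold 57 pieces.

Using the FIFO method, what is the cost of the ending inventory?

Feb 7, 142 sold [FIFO — oldest first]: 125 @ $14 + 17 @ $17 = $2,039
Feb 10, 284 sold [FIFO — oldest first]: 181 @ $17 + 103 @ $18 = $4,931
Feb 12, 353 sold [FIFO — oldest first]: 66 @ $18 + 287 @ $17 = $6,067
Feb 15, 57 sold [FIFO — oldest first]: 57 @ $17 = $969
Total COGS = $2,039 + $4,931 + $6,067 + $969 = $14,006
Ending inventory: 52 @ $17 = $884

Ending inventory = $884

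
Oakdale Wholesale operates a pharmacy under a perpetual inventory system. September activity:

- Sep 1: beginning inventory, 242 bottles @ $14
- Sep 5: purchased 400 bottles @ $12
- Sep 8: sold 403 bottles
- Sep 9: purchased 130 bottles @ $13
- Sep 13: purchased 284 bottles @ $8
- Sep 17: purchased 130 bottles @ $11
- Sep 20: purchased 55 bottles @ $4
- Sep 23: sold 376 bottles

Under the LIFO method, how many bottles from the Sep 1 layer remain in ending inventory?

239

Sep 8, 403 sold [LIFO — newest first]: 400 @ $12 + 3 @ $14 = $4,842
Sep 23, 376 sold [LIFO — newest first]: 55 @ $4 + 130 @ $11 + 191 @ $8 = $3,178
Total COGS = $4,842 + $3,178 = $8,020
Ending inventory: 239 @ $14 + 130 @ $13 + 93 @ $8 = $5,780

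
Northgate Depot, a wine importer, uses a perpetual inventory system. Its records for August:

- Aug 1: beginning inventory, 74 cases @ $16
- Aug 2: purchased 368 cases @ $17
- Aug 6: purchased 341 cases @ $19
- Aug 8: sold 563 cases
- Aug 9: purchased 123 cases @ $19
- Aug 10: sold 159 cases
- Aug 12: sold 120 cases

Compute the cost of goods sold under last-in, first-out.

Aug 8, 563 sold [LIFO — newest first]: 341 @ $19 + 222 @ $17 = $10,253
Aug 10, 159 sold [LIFO — newest first]: 123 @ $19 + 36 @ $17 = $2,949
Aug 12, 120 sold [LIFO — newest first]: 110 @ $17 + 10 @ $16 = $2,030
Total COGS = $10,253 + $2,949 + $2,030 = $15,232
Ending inventory: 64 @ $16 = $1,024

COGS = $15,232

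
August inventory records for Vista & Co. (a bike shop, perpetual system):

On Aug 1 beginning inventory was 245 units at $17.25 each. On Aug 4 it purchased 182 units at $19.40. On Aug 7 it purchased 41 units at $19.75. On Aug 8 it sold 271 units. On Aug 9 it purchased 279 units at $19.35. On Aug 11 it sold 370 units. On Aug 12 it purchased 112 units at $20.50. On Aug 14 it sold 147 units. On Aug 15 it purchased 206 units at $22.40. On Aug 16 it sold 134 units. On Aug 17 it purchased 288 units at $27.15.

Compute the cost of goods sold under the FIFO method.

COGS = $17,672.65

Aug 8, 271 sold [FIFO — oldest first]: 245 @ $17.25 + 26 @ $19.40 = $4,730.65
Aug 11, 370 sold [FIFO — oldest first]: 156 @ $19.40 + 41 @ $19.75 + 173 @ $19.35 = $7,183.70
Aug 14, 147 sold [FIFO — oldest first]: 106 @ $19.35 + 41 @ $20.50 = $2,891.60
Aug 16, 134 sold [FIFO — oldest first]: 71 @ $20.50 + 63 @ $22.40 = $2,866.70
Total COGS = $4,730.65 + $7,183.70 + $2,891.60 + $2,866.70 = $17,672.65
Ending inventory: 143 @ $22.40 + 288 @ $27.15 = $11,022.40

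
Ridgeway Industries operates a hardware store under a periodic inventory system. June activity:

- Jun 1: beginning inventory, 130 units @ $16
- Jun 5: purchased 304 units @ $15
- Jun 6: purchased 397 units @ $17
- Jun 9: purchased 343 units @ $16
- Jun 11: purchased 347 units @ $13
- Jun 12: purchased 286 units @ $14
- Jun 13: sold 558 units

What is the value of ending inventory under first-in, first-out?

Ending inventory = $18,644

Jun 13, 558 sold [FIFO — oldest first]: 130 @ $16 + 304 @ $15 + 124 @ $17 = $8,748
Ending inventory: 273 @ $17 + 343 @ $16 + 347 @ $13 + 286 @ $14 = $18,644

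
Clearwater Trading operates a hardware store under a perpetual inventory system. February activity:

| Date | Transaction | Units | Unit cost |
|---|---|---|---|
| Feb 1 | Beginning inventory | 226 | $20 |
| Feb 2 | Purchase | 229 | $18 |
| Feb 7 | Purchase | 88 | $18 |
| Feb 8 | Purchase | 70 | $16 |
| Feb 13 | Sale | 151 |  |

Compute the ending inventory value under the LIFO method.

Ending inventory = $8,768

Feb 13, 151 sold [LIFO — newest first]: 70 @ $16 + 81 @ $18 = $2,578
Ending inventory: 226 @ $20 + 229 @ $18 + 7 @ $18 = $8,768
Check: goods available $11,346 = COGS $2,578 + ending $8,768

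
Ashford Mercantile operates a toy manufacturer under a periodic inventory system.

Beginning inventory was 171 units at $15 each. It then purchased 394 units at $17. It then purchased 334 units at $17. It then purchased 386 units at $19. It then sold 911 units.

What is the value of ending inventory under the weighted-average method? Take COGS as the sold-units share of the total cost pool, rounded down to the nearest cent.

Sale 1, sell 911: 911/1285 × $22,275.00 → $15,791.84
Ending inventory (cost pool remaining) = $6,483.16
Check: goods available $22,275.00 = COGS $15,791.84 + ending $6,483.16

Ending inventory = $6,483.16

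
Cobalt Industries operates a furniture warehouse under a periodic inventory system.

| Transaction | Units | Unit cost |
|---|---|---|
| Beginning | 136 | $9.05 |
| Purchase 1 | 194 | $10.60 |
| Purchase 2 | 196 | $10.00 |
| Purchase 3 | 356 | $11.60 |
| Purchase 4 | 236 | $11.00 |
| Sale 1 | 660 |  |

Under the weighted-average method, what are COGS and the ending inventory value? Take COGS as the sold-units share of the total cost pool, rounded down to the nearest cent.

Sale 1, sell 660: 660/1118 × $11,972.80 → $7,068.02
Ending inventory (cost pool remaining) = $4,904.78

COGS = $7,068.02; ending inventory = $4,904.78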